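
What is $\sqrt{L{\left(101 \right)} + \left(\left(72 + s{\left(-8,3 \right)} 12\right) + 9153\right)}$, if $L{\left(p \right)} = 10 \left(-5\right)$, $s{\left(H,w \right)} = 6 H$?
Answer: $\sqrt{8599} \approx 92.731$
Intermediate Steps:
$L{\left(p \right)} = -50$
$\sqrt{L{\left(101 \right)} + \left(\left(72 + s{\left(-8,3 \right)} 12\right) + 9153\right)} = \sqrt{-50 + \left(\left(72 + 6 \left(-8\right) 12\right) + 9153\right)} = \sqrt{-50 + \left(\left(72 - 576\right) + 9153\right)} = \sqrt{-50 + \left(-504 + 9153\right)} = \sqrt{-50 + 8649} = \sqrt{8599}$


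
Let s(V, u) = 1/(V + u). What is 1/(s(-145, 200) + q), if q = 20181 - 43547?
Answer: -55/1285129 ≈ -4.2797e-5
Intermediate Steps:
q = -23366
1/(s(-145, 200) + q) = 1/(1/(-145 + 200) - 23366) = 1/(1/55 - 23366) = 1/(-1285129/55) = -55/1285129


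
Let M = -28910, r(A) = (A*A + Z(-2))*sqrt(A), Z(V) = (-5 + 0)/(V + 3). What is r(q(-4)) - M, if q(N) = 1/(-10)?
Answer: 28910 - 499*I*sqrt(10)/1000 ≈ 28910.0 - 1.578*I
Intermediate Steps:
Z(V) = -5/(3 + V)
q(N) = -1/10
r(A) = sqrt(A)*(-5 + A**2) (r(A) = (A*A - 5/(3 - 2))*sqrt(A) = (A**2 - 5/1)*sqrt(A) = (A**2 - 5*1)*sqrt(A) = (A**2 - 5)*sqrt(A) = (-5 + A**2)*sqrt(A) = sqrt(A)*(-5 + A**2))
r(q(-4)) - M = sqrt(-1/10)*(-5 + (-1/10)**2) - 1*(-28910) = (I*sqrt(10)/10)*(-5 + 1/100) + 28910 = (I*sqrt(10)/10)*(-499/100) + 28910 = -499*I*sqrt(10)/1000 + 28910 = 28910 - 499*I*sqrt(10)/1000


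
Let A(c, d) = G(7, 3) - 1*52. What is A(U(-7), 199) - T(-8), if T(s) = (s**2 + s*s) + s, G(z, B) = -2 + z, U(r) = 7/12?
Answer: -167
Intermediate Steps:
U(r) = 7/12 (U(r) = 7*(1/12) = 7/12)
A(c, d) = -47 (A(c, d) = (-2 + 7) - 1*52 = 5 - 52 = -47)
T(s) = s + 2*s**2 (T(s) = (s**2 + s**2) + s = 2*s**2 + s = s + 2*s**2)
A(U(-7), 199) - T(-8) = -47 - (-8)*(1 + 2*(-8)) = -47 - (-8)*(1 - 16) = -47 - (-8)*(-15) = -47 - 1*120 = -47 - 120 = -167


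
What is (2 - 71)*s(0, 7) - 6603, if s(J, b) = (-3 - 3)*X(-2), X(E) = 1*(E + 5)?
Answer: -5361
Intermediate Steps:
X(E) = 5 + E (X(E) = 1*(5 + E) = 5 + E)
s(J, b) = -18 (s(J, b) = (-3 - 3)*(5 - 2) = -6*3 = -18)
(2 - 71)*s(0, 7) - 6603 = (2 - 71)*(-18) - 6603 = -69*(-18) - 6603 = 1242 - 6603 = -5361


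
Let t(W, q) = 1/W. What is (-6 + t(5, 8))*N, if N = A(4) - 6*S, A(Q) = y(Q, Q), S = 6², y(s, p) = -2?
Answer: 6322/5 ≈ 1264.4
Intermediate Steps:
S = 36
A(Q) = -2
N = -218 (N = -2 - 6*36 = -2 - 1*216 = -2 - 216 = -218)
(-6 + t(5, 8))*N = (-6 + 1/5)*(-218) = (-6 + ⅕)*(-218) = -29/5*(-218) = 6322/5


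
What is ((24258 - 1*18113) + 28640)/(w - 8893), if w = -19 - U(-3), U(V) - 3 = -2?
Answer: -11595/2971 ≈ -3.9027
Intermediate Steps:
U(V) = 1 (U(V) = 3 - 2 = 1)
w = -20 (w = -19 - 1*1 = -19 - 1 = -20)
((24258 - 1*18113) + 28640)/(w - 8893) = ((24258 - 1*18113) + 28640)/(-20 - 8893) = ((24258 - 18113) + 28640)/(-8913) = (6145 + 28640)*(-1/8913) = 34785*(-1/8913) = -11595/2971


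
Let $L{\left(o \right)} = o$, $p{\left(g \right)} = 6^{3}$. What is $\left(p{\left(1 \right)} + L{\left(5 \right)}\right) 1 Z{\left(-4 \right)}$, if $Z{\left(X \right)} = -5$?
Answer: $-1105$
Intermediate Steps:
$p{\left(g \right)} = 216$
$\left(p{\left(1 \right)} + L{\left(5 \right)}\right) 1 Z{\left(-4 \right)} = \left(216 + 5\right) 1 \left(-5\right) = 221 \left(-5\right) = -1105$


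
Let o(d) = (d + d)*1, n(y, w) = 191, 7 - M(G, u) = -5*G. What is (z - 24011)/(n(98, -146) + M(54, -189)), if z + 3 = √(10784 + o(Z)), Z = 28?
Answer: -12007/234 + √2710/234 ≈ -51.089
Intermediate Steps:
M(G, u) = 7 + 5*G (M(G, u) = 7 - (-5)*G = 7 + 5*G)
o(d) = 2*d (o(d) = (2*d)*1 = 2*d)
z = -3 + 2*√2710 (z = -3 + √(10784 + 2*28) = -3 + √(10784 + 56) = -3 + √10840 = -3 + 2*√2710 ≈ 101.12)
(z - 24011)/(n(98, -146) + M(54, -189)) = ((-3 + 2*√2710) - 24011)/(191 + (7 + 5*54)) = (-24014 + 2*√2710)/(191 + (7 + 270)) = (-24014 + 2*√2710)/(191 + 277) = (-24014 + 2*√2710)/468 = (-24014 + 2*√2710)*(1/468) = -12007/234 + √2710/234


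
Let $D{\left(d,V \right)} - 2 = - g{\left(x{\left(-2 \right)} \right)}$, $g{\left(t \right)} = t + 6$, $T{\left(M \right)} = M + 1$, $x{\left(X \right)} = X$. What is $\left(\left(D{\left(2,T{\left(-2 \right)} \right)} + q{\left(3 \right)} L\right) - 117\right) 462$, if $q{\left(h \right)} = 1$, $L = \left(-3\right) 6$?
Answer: $-63294$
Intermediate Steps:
$L = -18$
$T{\left(M \right)} = 1 + M$
$g{\left(t \right)} = 6 + t$
$D{\left(d,V \right)} = -2$ ($D{\left(d,V \right)} = 2 - \left(6 - 2\right) = 2 - 4 = -2$)
$\left(\left(D{\left(2,T{\left(-2 \right)} \right)} + q{\left(3 \right)} L\right) - 117\right) 462 = \left(\left(-2 + 1 \left(-18\right)\right) - 117\right) 462 = \left(\left(-2 - 18\right) - 117\right) 462 = \left(-20 - 117\right) 462 = \left(-137\right) 462 = -63294$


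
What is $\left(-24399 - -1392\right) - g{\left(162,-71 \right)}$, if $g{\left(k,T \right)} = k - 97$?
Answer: $-23072$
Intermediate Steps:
$g{\left(k,T \right)} = -97 + k$ ($g{\left(k,T \right)} = k - 97 = -97 + k$)
$\left(-24399 - -1392\right) - g{\left(162,-71 \right)} = \left(-24399 - -1392\right) - \left(-97 + 162\right) = \left(-24399 + 1392\right) - 65 = -23007 - 65 = -23072$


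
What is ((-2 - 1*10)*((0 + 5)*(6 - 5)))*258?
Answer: -15480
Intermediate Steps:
((-2 - 1*10)*((0 + 5)*(6 - 5)))*258 = ((-2 - 10)*(5*1))*258 = -12*5*258 = -60*258 = -15480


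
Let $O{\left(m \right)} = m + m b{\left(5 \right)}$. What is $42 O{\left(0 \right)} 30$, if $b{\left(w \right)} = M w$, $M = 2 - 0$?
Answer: $0$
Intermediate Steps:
$M = 2$ ($M = 2 + 0 = 2$)
$b{\left(w \right)} = 2 w$
$O{\left(m \right)} = 11 m$ ($O{\left(m \right)} = m + m 2 \cdot 5 = m + m 10 = m + 10 m = 11 m$)
$42 O{\left(0 \right)} 30 = 42 \cdot 11 \cdot 0 \cdot 30 = 42 \cdot 0 \cdot 30 = 0 \cdot 30 = 0$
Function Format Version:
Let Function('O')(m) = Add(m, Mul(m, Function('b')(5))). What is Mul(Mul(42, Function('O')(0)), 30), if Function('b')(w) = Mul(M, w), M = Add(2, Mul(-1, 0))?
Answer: 0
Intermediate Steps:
M = 2 (M = Add(2, 0) = 2)
Function('b')(w) = Mul(2, w)
Function('O')(m) = Mul(11, m) (Function('O')(m) = Add(m, Mul(m, Mul(2, 5))) = Add(m, Mul(m, 10)) = Add(m, Mul(10, m)) = Mul(11, m))
Mul(Mul(42, Function('O')(0)), 30) = Mul(Mul(42, Mul(11, 0)), 30) = Mul(Mul(42, 0), 30) = Mul(0, 30) = 0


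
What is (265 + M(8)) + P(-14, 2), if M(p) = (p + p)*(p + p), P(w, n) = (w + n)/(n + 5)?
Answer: 3635/7 ≈ 519.29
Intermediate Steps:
P(w, n) = (n + w)/(5 + n)
M(p) = 4*p² (M(p) = (2*p)*(2*p) = 4*p²)
(265 + M(8)) + P(-14, 2) = (265 + 4*8²) + (2 - 14)/(5 + 2) = (265 + 4*64) - 12/7 = (265 + 256) + (⅐)*(-12) = 521 - 12/7 = 3635/7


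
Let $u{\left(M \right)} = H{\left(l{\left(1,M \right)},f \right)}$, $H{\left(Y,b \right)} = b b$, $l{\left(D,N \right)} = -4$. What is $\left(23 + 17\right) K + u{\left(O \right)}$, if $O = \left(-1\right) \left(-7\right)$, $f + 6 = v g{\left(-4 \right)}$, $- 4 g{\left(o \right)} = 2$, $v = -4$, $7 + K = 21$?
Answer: $576$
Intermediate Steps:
$K = 14$ ($K = -7 + 21 = 14$)
$g{\left(o \right)} = - \frac{1}{2}$ ($g{\left(o \right)} = \left(- \frac{1}{4}\right) 2 = - \frac{1}{2}$)
$f = -4$ ($f = -6 - -2 = -6 + 2 = -4$)
$H{\left(Y,b \right)} = b^{2}$
$O = 7$
$u{\left(M \right)} = 16$ ($u{\left(M \right)} = \left(-4\right)^{2} = 16$)
$\left(23 + 17\right) K + u{\left(O \right)} = \left(23 + 17\right) 14 + 16 = 40 \cdot 14 + 16 = 560 + 16 = 576$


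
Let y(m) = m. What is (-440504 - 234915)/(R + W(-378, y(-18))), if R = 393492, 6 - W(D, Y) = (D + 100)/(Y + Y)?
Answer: -12157542/7082825 ≈ -1.7165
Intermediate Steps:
W(D, Y) = 6 - (100 + D)/(2*Y) (W(D, Y) = 6 - (D + 100)/(Y + Y) = 6 - (100 + D)/(2*Y))
(-440504 - 234915)/(R + W(-378, y(-18))) = (-440504 - 234915)/(393492 + (½)*(-100 - 1*(-378) + 12*(-18))/(-18)) = -675419/(393492 + (½)*(-1/18)*(-100 + 378 - 216)) = -675419/(393492 + (½)*(-1/18)*62) = -675419/(393492 - 31/18) = -675419/7082825/18 = -675419*18/7082825 = -12157542/7082825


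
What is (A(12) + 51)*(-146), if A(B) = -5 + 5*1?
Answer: -7446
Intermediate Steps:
A(B) = 0 (A(B) = -5 + 5 = 0)
(A(12) + 51)*(-146) = (0 + 51)*(-146) = 51*(-146) = -7446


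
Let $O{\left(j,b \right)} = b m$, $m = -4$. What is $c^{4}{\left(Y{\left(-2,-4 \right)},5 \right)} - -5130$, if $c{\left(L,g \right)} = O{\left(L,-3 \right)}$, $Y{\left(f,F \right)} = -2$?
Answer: $25866$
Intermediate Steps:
$O{\left(j,b \right)} = - 4 b$ ($O{\left(j,b \right)} = b \left(-4\right) = - 4 b$)
$c{\left(L,g \right)} = 12$ ($c{\left(L,g \right)} = \left(-4\right) \left(-3\right) = 12$)
$c^{4}{\left(Y{\left(-2,-4 \right)},5 \right)} - -5130 = 12^{4} - -5130 = 20736 + 5130 = 25866$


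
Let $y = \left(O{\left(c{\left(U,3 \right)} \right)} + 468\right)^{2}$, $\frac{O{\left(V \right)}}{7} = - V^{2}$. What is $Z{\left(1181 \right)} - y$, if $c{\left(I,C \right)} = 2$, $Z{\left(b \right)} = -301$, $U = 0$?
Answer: $-193901$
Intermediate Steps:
$O{\left(V \right)} = - 7 V^{2}$ ($O{\left(V \right)} = 7 \left(- V^{2}\right) = - 7 V^{2}$)
$y = 193600$ ($y = \left(- 7 \cdot 2^{2} + 468\right)^{2} = \left(\left(-7\right) 4 + 468\right)^{2} = \left(-28 + 468\right)^{2} = 440^{2} = 193600$)
$Z{\left(1181 \right)} - y = -301 - 193600 = -193901$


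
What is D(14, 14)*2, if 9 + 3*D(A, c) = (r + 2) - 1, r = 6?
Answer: -4/3 ≈ -1.3333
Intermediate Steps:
D(A, c) = -2/3 (D(A, c) = -3 + ((6 + 2) - 1)/3 = -3 + (8 - 1)/3 = -3 + (1/3)*7 = -3 + 7/3 = -2/3)
D(14, 14)*2 = -2/3*2 = -4/3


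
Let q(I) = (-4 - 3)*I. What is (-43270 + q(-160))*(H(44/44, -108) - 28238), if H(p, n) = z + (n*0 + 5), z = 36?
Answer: 1188503550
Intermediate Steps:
q(I) = -7*I
H(p, n) = 41 (H(p, n) = 36 + (n*0 + 5) = 36 + (0 + 5) = 36 + 5 = 41)
(-43270 + q(-160))*(H(44/44, -108) - 28238) = (-43270 - 7*(-160))*(41 - 28238) = (-43270 + 1120)*(-28197) = -42150*(-28197) = 1188503550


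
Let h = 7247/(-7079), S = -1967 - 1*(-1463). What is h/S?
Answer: 7247/3567816 ≈ 0.0020312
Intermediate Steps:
S = -504 (S = -1967 + 1463 = -504)
h = -7247/7079 (h = 7247*(-1/7079) = -7247/7079 ≈ -1.0237)
h/S = -7247/7079/(-504) = -7247/7079*(-1/504) = 7247/3567816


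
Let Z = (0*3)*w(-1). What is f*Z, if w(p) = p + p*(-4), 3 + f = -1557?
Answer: 0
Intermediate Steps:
f = -1560 (f = -3 - 1557 = -1560)
w(p) = -3*p (w(p) = p - 4*p = -3*p)
Z = 0 (Z = (0*3)*(-3*(-1)) = 0*3 = 0)
f*Z = -1560*0 = 0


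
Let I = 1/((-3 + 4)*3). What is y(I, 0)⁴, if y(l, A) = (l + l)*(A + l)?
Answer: 16/6561 ≈ 0.0024387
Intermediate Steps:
I = ⅓ (I = (⅓)/1 = 1*(⅓) = ⅓ ≈ 0.33333)
y(l, A) = 2*l*(A + l) (y(l, A) = (2*l)*(A + l) = 2*l*(A + l))
y(I, 0)⁴ = (2*(⅓)*(0 + ⅓))⁴ = (2*(⅓)*(⅓))⁴ = (2/9)⁴ = 16/6561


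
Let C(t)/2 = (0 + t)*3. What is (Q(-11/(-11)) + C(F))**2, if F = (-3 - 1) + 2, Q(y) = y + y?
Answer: 100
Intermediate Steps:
Q(y) = 2*y
F = -2 (F = -4 + 2 = -2)
C(t) = 6*t (C(t) = 2*((0 + t)*3) = 2*(t*3) = 2*(3*t) = 6*t)
(Q(-11/(-11)) + C(F))**2 = (2*(-11/(-11)) + 6*(-2))**2 = (2*(-11*(-1/11)) - 12)**2 = (2*1 - 12)**2 = (2 - 12)**2 = (-10)**2 = 100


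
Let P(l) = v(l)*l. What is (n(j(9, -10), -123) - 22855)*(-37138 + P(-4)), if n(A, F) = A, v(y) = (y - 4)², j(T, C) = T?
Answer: 854303324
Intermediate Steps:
v(y) = (-4 + y)²
P(l) = l*(-4 + l)² (P(l) = (-4 + l)²*l = l*(-4 + l)²)
(n(j(9, -10), -123) - 22855)*(-37138 + P(-4)) = (9 - 22855)*(-37138 - 4*(-4 - 4)²) = -22846*(-37138 - 4*(-8)²) = -22846*(-37138 - 4*64) = -22846*(-37138 - 256) = -22846*(-37394) = 854303324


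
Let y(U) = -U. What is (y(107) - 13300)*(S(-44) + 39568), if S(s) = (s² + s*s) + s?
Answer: -581810172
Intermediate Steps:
S(s) = s + 2*s² (S(s) = (s² + s²) + s = 2*s² + s = s + 2*s²)
(y(107) - 13300)*(S(-44) + 39568) = (-1*107 - 13300)*(-44*(1 + 2*(-44)) + 39568) = (-107 - 13300)*(-44*(1 - 88) + 39568) = -13407*(-44*(-87) + 39568) = -13407*(3828 + 39568) = -13407*43396 = -581810172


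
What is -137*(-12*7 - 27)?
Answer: 15207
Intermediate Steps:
-137*(-12*7 - 27) = -137*(-84 - 27) = -137*(-111) = 15207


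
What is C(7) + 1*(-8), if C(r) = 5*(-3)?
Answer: -23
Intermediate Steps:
C(r) = -15
C(7) + 1*(-8) = -15 + 1*(-8) = -15 - 8 = -23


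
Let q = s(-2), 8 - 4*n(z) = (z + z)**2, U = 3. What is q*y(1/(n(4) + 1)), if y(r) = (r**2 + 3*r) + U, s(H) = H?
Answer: -938/169 ≈ -5.5503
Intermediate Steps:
n(z) = 2 - z**2 (n(z) = 2 - (z + z)**2/4 = 2 - 4*z**2/4 = 2 - z**2)
q = -2
y(r) = 3 + r**2 + 3*r (y(r) = (r**2 + 3*r) + 3 = 3 + r**2 + 3*r)
q*y(1/(n(4) + 1)) = -2*(3 + (1/((2 - 1*4**2) + 1))**2 + 3/((2 - 1*4**2) + 1)) = -2*(3 + (1/((2 - 1*16) + 1))**2 + 3/((2 - 1*16) + 1)) = -2*(3 + (1/((2 - 16) + 1))**2 + 3/((2 - 16) + 1)) = -2*(3 + (1/(-14 + 1))**2 + 3/(-14 + 1)) = -2*(3 + (1/(-13))**2 + 3/(-13)) = -2*(3 + (-1/13)**2 + 3*(-1/13)) = -2*(3 + 1/169 - 3/13) = -2*469/169 = -938/169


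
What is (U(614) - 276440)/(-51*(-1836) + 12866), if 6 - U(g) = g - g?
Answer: -138217/53251 ≈ -2.5956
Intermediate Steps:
U(g) = 6 (U(g) = 6 - (g - g) = 6 - 1*0 = 6 + 0 = 6)
(U(614) - 276440)/(-51*(-1836) + 12866) = (6 - 276440)/(-51*(-1836) + 12866) = -276434/(93636 + 12866) = -276434/106502 = -276434*1/106502 = -138217/53251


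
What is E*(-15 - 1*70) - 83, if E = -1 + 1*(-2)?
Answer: 172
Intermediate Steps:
E = -3 (E = -1 - 2 = -3)
E*(-15 - 1*70) - 83 = -3*(-15 - 1*70) - 83 = -3*(-15 - 70) - 83 = -3*(-85) - 83 = 255 - 83 = 172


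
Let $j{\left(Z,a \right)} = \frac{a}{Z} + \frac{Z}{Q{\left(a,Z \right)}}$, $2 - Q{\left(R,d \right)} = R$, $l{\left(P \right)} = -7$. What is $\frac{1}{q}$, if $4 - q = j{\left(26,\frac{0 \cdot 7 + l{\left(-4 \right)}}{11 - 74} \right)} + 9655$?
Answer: $- \frac{3978}{38446451} \approx -0.00010347$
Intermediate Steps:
$Q{\left(R,d \right)} = 2 - R$
$j{\left(Z,a \right)} = \frac{Z}{2 - a} + \frac{a}{Z}$ ($j{\left(Z,a \right)} = \frac{a}{Z} + \frac{Z}{2 - a} = \frac{Z}{2 - a} + \frac{a}{Z}$)
$q = - \frac{38446451}{3978}$ ($q = 4 - \left(\left(\frac{\left(0 \cdot 7 - 7\right) \frac{1}{11 - 74}}{26} - \frac{26}{-2 + \frac{0 \cdot 7 - 7}{11 - 74}}\right) + 9655\right) = 4 - \left(\left(\frac{0 - 7}{-63} \cdot \frac{1}{26} - \frac{26}{-2 + \frac{0 - 7}{-63}}\right) + 9655\right) = 4 - \left(\left(\left(-7\right) \left(- \frac{1}{63}\right) \frac{1}{26} - \frac{26}{-2 - - \frac{1}{9}}\right) + 9655\right) = 4 - \left(\left(\frac{1}{9} \cdot \frac{1}{26} - \frac{26}{-2 + \frac{1}{9}}\right) + 9655\right) = 4 - \left(\left(\frac{1}{234} - \frac{26}{- \frac{17}{9}}\right) + 9655\right) = 4 - \left(\left(\frac{1}{234} - 26 \left(- \frac{9}{17}\right)\right) + 9655\right) = 4 - \left(\left(\frac{1}{234} + \frac{234}{17}\right) + 9655\right) = 4 - \left(\frac{54773}{3978} + 9655\right) = 4 - \frac{38462363}{3978} = - \frac{38446451}{3978} \approx -9664.8$)
$\frac{1}{q} = \frac{1}{- \frac{38446451}{3978}} = - \frac{3978}{38446451}$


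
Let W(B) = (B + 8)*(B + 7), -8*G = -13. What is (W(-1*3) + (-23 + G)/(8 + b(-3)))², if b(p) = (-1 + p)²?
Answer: 1495729/4096 ≈ 365.17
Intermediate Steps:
G = 13/8 (G = -⅛*(-13) = 13/8 ≈ 1.6250)
W(B) = (7 + B)*(8 + B) (W(B) = (8 + B)*(7 + B) = (7 + B)*(8 + B))
(W(-1*3) + (-23 + G)/(8 + b(-3)))² = ((56 + (-1*3)² + 15*(-1*3)) + (-23 + 13/8)/(8 + (-1 - 3)²))² = ((56 + (-3)² + 15*(-3)) - 171/(8*(8 + (-4)²)))² = ((56 + 9 - 45) - 171/(8*(8 + 16)))² = (20 - 171/8/24)² = (20 - 171/8*1/24)² = (20 - 57/64)² = (1223/64)² = 1495729/4096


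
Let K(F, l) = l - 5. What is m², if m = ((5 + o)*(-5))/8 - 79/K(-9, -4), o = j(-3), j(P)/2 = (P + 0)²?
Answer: 162409/5184 ≈ 31.329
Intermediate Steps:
j(P) = 2*P² (j(P) = 2*(P + 0)² = 2*P²)
o = 18 (o = 2*(-3)² = 2*9 = 18)
K(F, l) = -5 + l
m = -403/72 (m = ((5 + 18)*(-5))/8 - 79/(-5 - 4) = (23*(-5))*(⅛) - 79/(-9) = -115*⅛ - 79*(-⅑) = -115/8 + 79/9 = -403/72 ≈ -5.5972)
m² = (-403/72)² = 162409/5184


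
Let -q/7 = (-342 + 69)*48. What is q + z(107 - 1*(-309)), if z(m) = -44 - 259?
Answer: 91425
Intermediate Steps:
z(m) = -303
q = 91728 (q = -7*(-342 + 69)*48 = -(-1911)*48 = -7*(-13104) = 91728)
q + z(107 - 1*(-309)) = 91728 - 303 = 91425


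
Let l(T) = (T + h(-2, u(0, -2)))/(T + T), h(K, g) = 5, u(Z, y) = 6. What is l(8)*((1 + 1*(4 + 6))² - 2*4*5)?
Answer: 1053/16 ≈ 65.813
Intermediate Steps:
l(T) = (5 + T)/(2*T) (l(T) = (T + 5)/(T + T) = (5 + T)/((2*T)) = (5 + T)*(1/(2*T)) = (5 + T)/(2*T))
l(8)*((1 + 1*(4 + 6))² - 2*4*5) = ((½)*(5 + 8)/8)*((1 + 1*(4 + 6))² - 2*4*5) = ((½)*(⅛)*13)*((1 + 1*10)² - 8*5) = 13*((1 + 10)² - 40)/16 = 13*(11² - 40)/16 = 13*(121 - 40)/16 = (13/16)*81 = 1053/16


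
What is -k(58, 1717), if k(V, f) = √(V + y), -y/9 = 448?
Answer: -I*√3974 ≈ -63.04*I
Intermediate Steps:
y = -4032 (y = -9*448 = -4032)
k(V, f) = √(-4032 + V) (k(V, f) = √(V - 4032) = √(-4032 + V))
-k(58, 1717) = -√(-4032 + 58) = -√(-3974) = -I*√3974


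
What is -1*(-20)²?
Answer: -400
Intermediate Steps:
-1*(-20)² = -1*400 = -400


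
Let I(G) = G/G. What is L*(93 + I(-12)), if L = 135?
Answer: 12690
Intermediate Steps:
I(G) = 1
L*(93 + I(-12)) = 135*(93 + 1) = 135*94 = 12690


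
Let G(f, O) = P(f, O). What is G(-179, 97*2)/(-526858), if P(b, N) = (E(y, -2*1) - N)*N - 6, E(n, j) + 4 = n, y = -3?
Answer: 19500/263429 ≈ 0.074024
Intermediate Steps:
E(n, j) = -4 + n
P(b, N) = -6 + N*(-7 - N) (P(b, N) = ((-4 - 3) - N)*N - 6 = (-7 - N)*N - 6 = N*(-7 - N) - 6 = -6 + N*(-7 - N))
G(f, O) = -6 - O² - 7*O
G(-179, 97*2)/(-526858) = (-6 - (97*2)² - 679*2)/(-526858) = (-6 - 1*194² - 7*194)*(-1/526858) = (-6 - 1*37636 - 1358)*(-1/526858) = (-6 - 37636 - 1358)*(-1/526858) = -39000*(-1/526858) = 19500/263429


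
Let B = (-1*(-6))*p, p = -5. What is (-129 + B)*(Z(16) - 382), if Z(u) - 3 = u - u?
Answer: 60261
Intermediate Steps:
B = -30 (B = -1*(-6)*(-5) = 6*(-5) = -30)
Z(u) = 3 (Z(u) = 3 + (u - u) = 3 + 0 = 3)
(-129 + B)*(Z(16) - 382) = (-129 - 30)*(3 - 382) = -159*(-379) = 60261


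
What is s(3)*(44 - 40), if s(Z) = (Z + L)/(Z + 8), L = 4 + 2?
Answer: 36/11 ≈ 3.2727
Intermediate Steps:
L = 6
s(Z) = (6 + Z)/(8 + Z) (s(Z) = (Z + 6)/(Z + 8) = (6 + Z)/(8 + Z))
s(3)*(44 - 40) = ((6 + 3)/(8 + 3))*(44 - 40) = (9/11)*4 = 36/11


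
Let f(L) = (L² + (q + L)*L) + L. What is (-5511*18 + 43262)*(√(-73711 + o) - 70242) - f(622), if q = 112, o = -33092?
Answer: 3928212458 - 167808*I*√11867 ≈ 3.9282e+9 - 1.828e+7*I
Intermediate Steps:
f(L) = L + L² + L*(112 + L) (f(L) = (L² + (112 + L)*L) + L = (L² + L*(112 + L)) + L = L + L² + L*(112 + L))
(-5511*18 + 43262)*(√(-73711 + o) - 70242) - f(622) = (-5511*18 + 43262)*(√(-73711 - 33092) - 70242) - 622*(113 + 2*622) = (-99198 + 43262)*(√(-106803) - 70242) - 622*(113 + 1244) = -55936*(3*I*√11867 - 70242) - 622*1357 = -55936*(-70242 + 3*I*√11867) - 1*844054 = (3929056512 - 167808*I*√11867) - 844054 = 3928212458 - 167808*I*√11867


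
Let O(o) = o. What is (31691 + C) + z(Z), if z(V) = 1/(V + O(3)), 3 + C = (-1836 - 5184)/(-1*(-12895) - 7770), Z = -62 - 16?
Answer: 97436347/3075 ≈ 31687.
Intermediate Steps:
Z = -78
C = -4479/1025 (C = -3 + (-1836 - 5184)/(-1*(-12895) - 7770) = -3 - 7020/(12895 - 7770) = -3 - 7020/5125 = -3 - 7020*1/5125 = -3 - 1404/1025 = -4479/1025 ≈ -4.3698)
z(V) = 1/(3 + V) (z(V) = 1/(V + 3) = 1/(3 + V))
(31691 + C) + z(Z) = (31691 - 4479/1025) + 1/(3 - 78) = 32478796/1025 + 1/(-75) = 32478796/1025 - 1/75 = 97436347/3075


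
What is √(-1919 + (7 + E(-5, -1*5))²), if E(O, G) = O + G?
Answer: I*√1910 ≈ 43.704*I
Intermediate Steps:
E(O, G) = G + O
√(-1919 + (7 + E(-5, -1*5))²) = √(-1919 + (7 + (-1*5 - 5))²) = √(-1919 + (7 + (-5 - 5))²) = √(-1919 + (7 - 10)²) = √(-1919 + (-3)²) = √(-1919 + 9) = √(-1910) = I*√1910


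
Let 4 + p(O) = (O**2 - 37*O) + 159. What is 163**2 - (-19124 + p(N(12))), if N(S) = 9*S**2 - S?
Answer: -1555610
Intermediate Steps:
N(S) = -S + 9*S**2
p(O) = 155 + O**2 - 37*O (p(O) = -4 + ((O**2 - 37*O) + 159) = -4 + (159 + O**2 - 37*O) = 155 + O**2 - 37*O)
163**2 - (-19124 + p(N(12))) = 163**2 - (-19124 + (155 + (12*(-1 + 9*12))**2 - 444*(-1 + 9*12))) = 26569 - (-19124 + (155 + (12*(-1 + 108))**2 - 444*(-1 + 108))) = 26569 - (-19124 + (155 + (12*107)**2 - 444*107)) = 26569 - (-19124 + (155 + 1284**2 - 37*1284)) = 26569 - (-19124 + (155 + 1648656 - 47508)) = 26569 - (-19124 + 1601303) = 26569 - 1*1582179 = 26569 - 1582179 = -1555610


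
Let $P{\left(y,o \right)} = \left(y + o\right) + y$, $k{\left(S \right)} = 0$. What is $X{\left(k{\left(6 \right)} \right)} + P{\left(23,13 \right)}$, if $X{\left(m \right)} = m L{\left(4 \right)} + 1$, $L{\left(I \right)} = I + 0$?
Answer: $60$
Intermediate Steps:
$L{\left(I \right)} = I$
$P{\left(y,o \right)} = o + 2 y$ ($P{\left(y,o \right)} = \left(o + y\right) + y = o + 2 y$)
$X{\left(m \right)} = 1 + 4 m$ ($X{\left(m \right)} = m 4 + 1 = 4 m + 1 = 1 + 4 m$)
$X{\left(k{\left(6 \right)} \right)} + P{\left(23,13 \right)} = \left(1 + 4 \cdot 0\right) + \left(13 + 2 \cdot 23\right) = \left(1 + 0\right) + \left(13 + 46\right) = 1 + 59 = 60$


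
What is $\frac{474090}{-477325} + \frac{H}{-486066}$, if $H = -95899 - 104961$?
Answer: $- \frac{13456353044}{23201145345} \approx -0.57999$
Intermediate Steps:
$H = -200860$ ($H = -95899 - 104961 = -200860$)
$\frac{474090}{-477325} + \frac{H}{-486066} = \frac{474090}{-477325} - \frac{200860}{-486066} = 474090 \left(- \frac{1}{477325}\right) - - \frac{100430}{243033} = - \frac{94818}{95465} + \frac{100430}{243033} = - \frac{13456353044}{23201145345}$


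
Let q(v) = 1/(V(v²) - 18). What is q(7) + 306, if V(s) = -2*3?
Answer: 7343/24 ≈ 305.96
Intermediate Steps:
V(s) = -6
q(v) = -1/24 (q(v) = 1/(-6 - 18) = 1/(-24) = -1/24)
q(7) + 306 = -1/24 + 306 = 7343/24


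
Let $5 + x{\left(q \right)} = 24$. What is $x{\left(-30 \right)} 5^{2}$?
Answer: $475$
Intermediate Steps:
$x{\left(q \right)} = 19$ ($x{\left(q \right)} = -5 + 24 = 19$)
$x{\left(-30 \right)} 5^{2} = 19 \cdot 5^{2} = 19 \cdot 25 = 475$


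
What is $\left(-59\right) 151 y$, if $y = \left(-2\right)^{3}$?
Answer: $71272$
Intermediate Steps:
$y = -8$
$\left(-59\right) 151 y = \left(-59\right) 151 \left(-8\right) = \left(-8909\right) \left(-8\right) = 71272$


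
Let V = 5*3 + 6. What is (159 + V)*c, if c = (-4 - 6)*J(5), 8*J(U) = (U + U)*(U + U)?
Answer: -22500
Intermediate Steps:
J(U) = U**2/2 (J(U) = ((U + U)*(U + U))/8 = ((2*U)*(2*U))/8 = (4*U**2)/8 = U**2/2)
c = -125 (c = (-4 - 6)*((1/2)*5**2) = -5*25 = -10*25/2 = -125)
V = 21 (V = 15 + 6 = 21)
(159 + V)*c = (159 + 21)*(-125) = 180*(-125) = -22500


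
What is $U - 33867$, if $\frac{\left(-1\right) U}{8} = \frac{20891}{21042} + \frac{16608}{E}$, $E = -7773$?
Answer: $- \frac{922961966113}{27259911} \approx -33858.0$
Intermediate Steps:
$U = \frac{249439724}{27259911}$ ($U = - 8 \left(\frac{20891}{21042} + \frac{16608}{-7773}\right) = - 8 \left(20891 \cdot \frac{1}{21042} + 16608 \left(- \frac{1}{7773}\right)\right) = - 8 \left(\frac{20891}{21042} - \frac{5536}{2591}\right) = \left(-8\right) \left(- \frac{62359931}{54519822}\right) = \frac{249439724}{27259911} \approx 9.1504$)
$U - 33867 = \frac{249439724}{27259911} - 33867 = - \frac{922961966113}{27259911}$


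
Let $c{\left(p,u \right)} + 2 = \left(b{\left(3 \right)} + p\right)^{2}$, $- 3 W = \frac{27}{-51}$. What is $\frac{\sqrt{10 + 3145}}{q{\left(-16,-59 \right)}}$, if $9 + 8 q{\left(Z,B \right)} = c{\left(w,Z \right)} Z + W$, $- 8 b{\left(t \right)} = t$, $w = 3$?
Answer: $- \frac{544 \sqrt{3155}}{5921} \approx -5.1606$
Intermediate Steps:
$b{\left(t \right)} = - \frac{t}{8}$
$W = \frac{3}{17}$ ($W = - \frac{27 \frac{1}{-51}}{3} = - \frac{27 \left(- \frac{1}{51}\right)}{3} = \left(- \frac{1}{3}\right) \left(- \frac{9}{17}\right) = \frac{3}{17} \approx 0.17647$)
$c{\left(p,u \right)} = -2 + \left(- \frac{3}{8} + p\right)^{2}$ ($c{\left(p,u \right)} = -2 + \left(\left(- \frac{1}{8}\right) 3 + p\right)^{2} = -2 + \left(- \frac{3}{8} + p\right)^{2}$)
$q{\left(Z,B \right)} = - \frac{75}{68} + \frac{313 Z}{512}$ ($q{\left(Z,B \right)} = - \frac{9}{8} + \frac{\left(-2 + \frac{\left(-3 + 8 \cdot 3\right)^{2}}{64}\right) Z + \frac{3}{17}}{8} = - \frac{9}{8} + \frac{\left(-2 + \frac{\left(-3 + 24\right)^{2}}{64}\right) Z + \frac{3}{17}}{8} = - \frac{9}{8} + \frac{\left(-2 + \frac{21^{2}}{64}\right) Z + \frac{3}{17}}{8} = - \frac{9}{8} + \frac{\left(-2 + \frac{1}{64} \cdot 441\right) Z + \frac{3}{17}}{8} = - \frac{9}{8} + \frac{\left(-2 + \frac{441}{64}\right) Z + \frac{3}{17}}{8} = - \frac{9}{8} + \frac{\frac{313 Z}{64} + \frac{3}{17}}{8} = - \frac{9}{8} + \frac{\frac{3}{17} + \frac{313 Z}{64}}{8} = - \frac{9}{8} + \left(\frac{3}{136} + \frac{313 Z}{512}\right) = - \frac{75}{68} + \frac{313 Z}{512}$)
$\frac{\sqrt{10 + 3145}}{q{\left(-16,-59 \right)}} = \frac{\sqrt{10 + 3145}}{- \frac{75}{68} + \frac{313}{512} \left(-16\right)} = \frac{\sqrt{3155}}{- \frac{75}{68} - \frac{313}{32}} = \frac{\sqrt{3155}}{- \frac{5921}{544}} = \sqrt{3155} \left(- \frac{544}{5921}\right) = - \frac{544 \sqrt{3155}}{5921}$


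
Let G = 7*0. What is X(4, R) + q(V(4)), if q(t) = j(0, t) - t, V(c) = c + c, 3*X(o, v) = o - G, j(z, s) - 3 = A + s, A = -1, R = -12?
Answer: 10/3 ≈ 3.3333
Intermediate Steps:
G = 0
j(z, s) = 2 + s (j(z, s) = 3 + (-1 + s) = 2 + s)
X(o, v) = o/3 (X(o, v) = (o - 1*0)/3 = (o + 0)/3 = o/3)
V(c) = 2*c
q(t) = 2 (q(t) = (2 + t) - t = 2)
X(4, R) + q(V(4)) = (⅓)*4 + 2 = 4/3 + 2 = 10/3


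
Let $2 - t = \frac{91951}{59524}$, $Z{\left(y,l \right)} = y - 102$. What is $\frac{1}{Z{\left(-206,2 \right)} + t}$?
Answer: $- \frac{59524}{18306295} \approx -0.0032516$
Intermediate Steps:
$Z{\left(y,l \right)} = -102 + y$
$t = \frac{27097}{59524}$ ($t = 2 - \frac{91951}{59524} = \frac{27097}{59524} \approx 0.45523$)
$\frac{1}{Z{\left(-206,2 \right)} + t} = \frac{1}{\left(-102 - 206\right) + \frac{27097}{59524}} = \frac{1}{-308 + \frac{27097}{59524}} = \frac{1}{- \frac{18306295}{59524}} = - \frac{59524}{18306295}$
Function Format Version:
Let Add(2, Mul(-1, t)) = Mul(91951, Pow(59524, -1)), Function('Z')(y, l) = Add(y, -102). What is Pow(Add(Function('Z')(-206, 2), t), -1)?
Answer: Rational(-59524, 18306295) ≈ -0.0032516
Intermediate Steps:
Function('Z')(y, l) = Add(-102, y)
t = Rational(27097, 59524) (t = Add(2, Mul(-1, Mul(91951, Pow(59524, -1)))) = Add(2, Mul(-1, Mul(91951, Rational(1, 59524)))) = Add(2, Mul(-1, Rational(91951, 59524))) = Add(2, Rational(-91951, 59524)) = Rational(27097, 59524) ≈ 0.45523)
Pow(Add(Function('Z')(-206, 2), t), -1) = Pow(Add(Add(-102, -206), Rational(27097, 59524)), -1) = Pow(Add(-308, Rational(27097, 59524)), -1) = Pow(Rational(-18306295, 59524), -1) = Rational(-59524, 18306295)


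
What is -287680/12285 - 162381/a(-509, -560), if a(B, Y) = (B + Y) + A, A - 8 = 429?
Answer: 362607365/1552824 ≈ 233.51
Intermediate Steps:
A = 437 (A = 8 + 429 = 437)
a(B, Y) = 437 + B + Y (a(B, Y) = (B + Y) + 437 = 437 + B + Y)
-287680/12285 - 162381/a(-509, -560) = -287680/12285 - 162381/(437 - 509 - 560) = -287680*1/12285 - 162381/(-632) = -57536/2457 - 162381*(-1/632) = -57536/2457 + 162381/632 = 362607365/1552824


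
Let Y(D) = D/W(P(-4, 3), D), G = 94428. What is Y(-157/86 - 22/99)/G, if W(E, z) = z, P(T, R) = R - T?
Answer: 1/94428 ≈ 1.0590e-5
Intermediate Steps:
Y(D) = 1 (Y(D) = D/D = 1)
Y(-157/86 - 22/99)/G = 1/94428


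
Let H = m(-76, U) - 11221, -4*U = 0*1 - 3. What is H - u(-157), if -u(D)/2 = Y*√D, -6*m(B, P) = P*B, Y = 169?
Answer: -22423/2 + 338*I*√157 ≈ -11212.0 + 4235.1*I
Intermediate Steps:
U = ¾ (U = -(0*1 - 3)/4 = -(0 - 3)/4 = -¼*(-3) = ¾ ≈ 0.75000)
m(B, P) = -B*P/6 (m(B, P) = -P*B/6 = -B*P/6)
u(D) = -338*√D
H = -22423/2 (H = -⅙*(-76)*¾ - 11221 = 19/2 - 11221 = -22423/2 ≈ -11212.)
H - u(-157) = -22423/2 - (-338)*√(-157) = -22423/2 - (-338)*I*√157 = -22423/2 + 338*I*√157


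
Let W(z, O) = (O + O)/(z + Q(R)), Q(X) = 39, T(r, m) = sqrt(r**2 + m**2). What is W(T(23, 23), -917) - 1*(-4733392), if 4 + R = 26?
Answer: 2191488970/463 + 42182*sqrt(2)/463 ≈ 4.7334e+6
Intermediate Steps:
R = 22 (R = -4 + 26 = 22)
T(r, m) = sqrt(m**2 + r**2)
W(z, O) = 2*O/(39 + z) (W(z, O) = (O + O)/(z + 39) = (2*O)/(39 + z) = 2*O/(39 + z))
W(T(23, 23), -917) - 1*(-4733392) = 2*(-917)/(39 + sqrt(23**2 + 23**2)) - 1*(-4733392) = 2*(-917)/(39 + sqrt(529 + 529)) + 4733392 = 2*(-917)/(39 + sqrt(1058)) + 4733392 = 2*(-917)/(39 + 23*sqrt(2)) + 4733392 = -1834/(39 + 23*sqrt(2)) + 4733392 = 4733392 - 1834/(39 + 23*sqrt(2))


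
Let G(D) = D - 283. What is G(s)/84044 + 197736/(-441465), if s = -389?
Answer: -1409599072/3091873705 ≈ -0.45590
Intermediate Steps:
G(D) = -283 + D
G(s)/84044 + 197736/(-441465) = (-283 - 389)/84044 + 197736/(-441465) = -672*1/84044 + 197736*(-1/441465) = -168/21011 - 65912/147155 = -1409599072/3091873705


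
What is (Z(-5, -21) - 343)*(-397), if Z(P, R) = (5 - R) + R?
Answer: 134186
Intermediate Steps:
Z(P, R) = 5
(Z(-5, -21) - 343)*(-397) = (5 - 343)*(-397) = -338*(-397) = 134186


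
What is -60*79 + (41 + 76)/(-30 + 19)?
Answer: -52257/11 ≈ -4750.6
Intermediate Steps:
-60*79 + (41 + 76)/(-30 + 19) = -4740 + 117/(-11) = -4740 + 117*(-1/11) = -4740 - 117/11 = -52257/11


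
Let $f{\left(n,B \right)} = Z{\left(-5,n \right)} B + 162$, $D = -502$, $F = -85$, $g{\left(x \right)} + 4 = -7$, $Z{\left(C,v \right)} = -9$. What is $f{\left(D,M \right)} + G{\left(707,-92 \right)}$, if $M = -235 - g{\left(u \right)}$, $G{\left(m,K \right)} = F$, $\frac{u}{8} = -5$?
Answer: $2093$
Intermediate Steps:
$u = -40$ ($u = 8 \left(-5\right) = -40$)
$g{\left(x \right)} = -11$ ($g{\left(x \right)} = -4 - 7 = -11$)
$G{\left(m,K \right)} = -85$
$M = -224$ ($M = -235 - -11 = -235 + 11 = -224$)
$f{\left(n,B \right)} = 162 - 9 B$ ($f{\left(n,B \right)} = - 9 B + 162 = 162 - 9 B$)
$f{\left(D,M \right)} + G{\left(707,-92 \right)} = \left(162 - -2016\right) - 85 = \left(162 + 2016\right) - 85 = 2178 - 85 = 2093$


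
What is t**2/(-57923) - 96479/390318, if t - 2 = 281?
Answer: -36848531419/22608389514 ≈ -1.6299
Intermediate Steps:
t = 283 (t = 2 + 281 = 283)
t**2/(-57923) - 96479/390318 = 283**2/(-57923) - 96479/390318 = 80089*(-1/57923) - 96479*1/390318 = -80089/57923 - 96479/390318 = -36848531419/22608389514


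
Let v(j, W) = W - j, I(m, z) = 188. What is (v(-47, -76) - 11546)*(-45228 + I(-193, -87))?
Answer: 521338000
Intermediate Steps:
(v(-47, -76) - 11546)*(-45228 + I(-193, -87)) = ((-76 - 1*(-47)) - 11546)*(-45228 + 188) = ((-76 + 47) - 11546)*(-45040) = (-29 - 11546)*(-45040) = -11575*(-45040) = 521338000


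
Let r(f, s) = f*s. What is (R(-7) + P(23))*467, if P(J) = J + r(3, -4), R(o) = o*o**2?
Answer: -155044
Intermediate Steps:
R(o) = o**3
P(J) = -12 + J (P(J) = J + 3*(-4) = J - 12 = -12 + J)
(R(-7) + P(23))*467 = ((-7)**3 + (-12 + 23))*467 = (-343 + 11)*467 = -332*467 = -155044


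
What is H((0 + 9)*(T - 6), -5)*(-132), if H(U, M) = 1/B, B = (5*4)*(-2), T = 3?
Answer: 33/10 ≈ 3.3000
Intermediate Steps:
B = -40 (B = 20*(-2) = -40)
H(U, M) = -1/40 (H(U, M) = 1/(-40) = -1/40)
H((0 + 9)*(T - 6), -5)*(-132) = -1/40*(-132) = 33/10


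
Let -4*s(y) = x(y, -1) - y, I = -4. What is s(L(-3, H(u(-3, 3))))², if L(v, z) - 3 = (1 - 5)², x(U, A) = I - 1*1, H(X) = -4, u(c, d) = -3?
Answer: 36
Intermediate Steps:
x(U, A) = -5 (x(U, A) = -4 - 1*1 = -4 - 1 = -5)
L(v, z) = 19 (L(v, z) = 3 + (1 - 5)² = 3 + (-4)² = 3 + 16 = 19)
s(y) = 5/4 + y/4 (s(y) = -(-5 - y)/4 = 5/4 + y/4)
s(L(-3, H(u(-3, 3))))² = (5/4 + (¼)*19)² = (5/4 + 19/4)² = 6² = 36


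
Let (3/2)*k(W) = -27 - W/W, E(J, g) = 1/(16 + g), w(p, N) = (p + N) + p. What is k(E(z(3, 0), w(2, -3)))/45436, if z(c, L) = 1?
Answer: -14/34077 ≈ -0.00041083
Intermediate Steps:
w(p, N) = N + 2*p (w(p, N) = (N + p) + p = N + 2*p)
k(W) = -56/3 (k(W) = 2*(-27 - W/W)/3 = 2*(-27 - 1*1)/3 = 2*(-27 - 1)/3 = (⅔)*(-28) = -56/3)
k(E(z(3, 0), w(2, -3)))/45436 = -56/3/45436 = -56/3*1/45436 = -14/34077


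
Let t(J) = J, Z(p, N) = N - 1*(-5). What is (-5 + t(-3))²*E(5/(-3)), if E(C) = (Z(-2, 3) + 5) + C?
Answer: 2176/3 ≈ 725.33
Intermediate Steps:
Z(p, N) = 5 + N (Z(p, N) = N + 5 = 5 + N)
E(C) = 13 + C (E(C) = ((5 + 3) + 5) + C = (8 + 5) + C = 13 + C)
(-5 + t(-3))²*E(5/(-3)) = (-5 - 3)²*(13 + 5/(-3)) = (-8)²*(13 + 5*(-⅓)) = 64*(13 - 5/3) = 64*(34/3) = 2176/3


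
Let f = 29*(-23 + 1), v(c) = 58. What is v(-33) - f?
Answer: 696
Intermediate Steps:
f = -638 (f = 29*(-22) = -638)
v(-33) - f = 58 - 1*(-638) = 58 + 638 = 696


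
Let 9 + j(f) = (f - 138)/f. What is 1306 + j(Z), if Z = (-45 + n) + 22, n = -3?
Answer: 16943/13 ≈ 1303.3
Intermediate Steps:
Z = -26 (Z = (-45 - 3) + 22 = -48 + 22 = -26)
j(f) = -9 + (-138 + f)/f (j(f) = -9 + (f - 138)/f = -9 + (-138 + f)/f)
1306 + j(Z) = 1306 + (-8 - 138/(-26)) = 1306 + (-8 - 138*(-1/26)) = 1306 + (-8 + 69/13) = 1306 - 35/13 = 16943/13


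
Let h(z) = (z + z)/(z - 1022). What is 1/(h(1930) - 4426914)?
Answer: -227/1004908513 ≈ -2.2589e-7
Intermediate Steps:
h(z) = 2*z/(-1022 + z) (h(z) = (2*z)/(-1022 + z) = 2*z/(-1022 + z))
1/(h(1930) - 4426914) = 1/(2*1930/(-1022 + 1930) - 4426914) = 1/(2*1930/908 - 4426914) = 1/(2*1930*(1/908) - 4426914) = 1/(965/227 - 4426914) = 1/(-1004908513/227) = -227/1004908513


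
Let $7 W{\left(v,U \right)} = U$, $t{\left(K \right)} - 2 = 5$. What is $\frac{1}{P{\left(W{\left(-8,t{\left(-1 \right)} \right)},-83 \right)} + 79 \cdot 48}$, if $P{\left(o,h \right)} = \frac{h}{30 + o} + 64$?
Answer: $\frac{31}{119453} \approx 0.00025952$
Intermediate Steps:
$t{\left(K \right)} = 7$ ($t{\left(K \right)} = 2 + 5 = 7$)
$W{\left(v,U \right)} = \frac{U}{7}$
$P{\left(o,h \right)} = 64 + \frac{h}{30 + o}$ ($P{\left(o,h \right)} = \frac{h}{30 + o} + 64 = 64 + \frac{h}{30 + o}$)
$\frac{1}{P{\left(W{\left(-8,t{\left(-1 \right)} \right)},-83 \right)} + 79 \cdot 48} = \frac{1}{\frac{1920 - 83 + 64 \cdot \frac{1}{7} \cdot 7}{30 + \frac{1}{7} \cdot 7} + 79 \cdot 48} = \frac{1}{\frac{1920 - 83 + 64 \cdot 1}{30 + 1} + 3792} = \frac{1}{\frac{1920 - 83 + 64}{31} + 3792} = \frac{1}{\frac{1}{31} \cdot 1901 + 3792} = \frac{1}{\frac{1901}{31} + 3792} = \frac{1}{\frac{119453}{31}} = \frac{31}{119453}$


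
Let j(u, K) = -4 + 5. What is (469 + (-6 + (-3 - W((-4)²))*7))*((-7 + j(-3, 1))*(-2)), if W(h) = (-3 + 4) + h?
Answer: 3876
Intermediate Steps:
j(u, K) = 1
W(h) = 1 + h
(469 + (-6 + (-3 - W((-4)²))*7))*((-7 + j(-3, 1))*(-2)) = (469 + (-6 + (-3 - (1 + (-4)²))*7))*((-7 + 1)*(-2)) = (469 + (-6 + (-3 - (1 + 16))*7))*(-6*(-2)) = (469 + (-6 + (-3 - 1*17)*7))*12 = (469 + (-6 + (-3 - 17)*7))*12 = (469 + (-6 - 20*7))*12 = (469 + (-6 - 140))*12 = (469 - 146)*12 = 323*12 = 3876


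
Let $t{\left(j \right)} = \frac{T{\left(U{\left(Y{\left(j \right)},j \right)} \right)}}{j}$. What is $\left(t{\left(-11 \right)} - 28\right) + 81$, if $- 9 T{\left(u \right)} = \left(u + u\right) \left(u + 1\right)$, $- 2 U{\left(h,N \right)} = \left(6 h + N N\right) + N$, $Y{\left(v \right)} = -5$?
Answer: $\frac{2789}{33} \approx 84.515$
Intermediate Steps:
$U{\left(h,N \right)} = - 3 h - \frac{N}{2} - \frac{N^{2}}{2}$ ($U{\left(h,N \right)} = - \frac{\left(6 h + N N\right) + N}{2} = - \frac{\left(6 h + N^{2}\right) + N}{2} = - \frac{\left(N^{2} + 6 h\right) + N}{2} = - \frac{N + N^{2} + 6 h}{2} = - 3 h - \frac{N}{2} - \frac{N^{2}}{2}$)
$T{\left(u \right)} = - \frac{2 u \left(1 + u\right)}{9}$ ($T{\left(u \right)} = - \frac{\left(u + u\right) \left(u + 1\right)}{9} = - \frac{2 u \left(1 + u\right)}{9}$)
$t{\left(j \right)} = - \frac{2 \left(15 - \frac{j}{2} - \frac{j^{2}}{2}\right) \left(16 - \frac{j}{2} - \frac{j^{2}}{2}\right)}{9 j}$ ($t{\left(j \right)} = \frac{\left(- \frac{2}{9}\right) \left(\left(-3\right) \left(-5\right) - \frac{j}{2} - \frac{j^{2}}{2}\right) \left(1 - \left(-15 + \frac{j}{2} + \frac{j^{2}}{2}\right)\right)}{j} = \frac{\left(- \frac{2}{9}\right) \left(15 - \frac{j}{2} - \frac{j^{2}}{2}\right) \left(1 - \left(-15 + \frac{j}{2} + \frac{j^{2}}{2}\right)\right)}{j} = \frac{\left(- \frac{2}{9}\right) \left(15 - \frac{j}{2} - \frac{j^{2}}{2}\right) \left(16 - \frac{j}{2} - \frac{j^{2}}{2}\right)}{j} = - \frac{2 \left(15 - \frac{j}{2} - \frac{j^{2}}{2}\right) \left(16 - \frac{j}{2} - \frac{j^{2}}{2}\right)}{9 j}$)
$\left(t{\left(-11 \right)} - 28\right) + 81 = \left(- \frac{\left(-32 - 11 + \left(-11\right)^{2}\right) \left(-30 - 11 + \left(-11\right)^{2}\right)}{18 \left(-11\right)} - 28\right) + 81 = \left(\left(- \frac{1}{18}\right) \left(- \frac{1}{11}\right) \left(-32 - 11 + 121\right) \left(-30 - 11 + 121\right) - 28\right) + 81 = \left(\left(- \frac{1}{18}\right) \left(- \frac{1}{11}\right) 78 \cdot 80 - 28\right) + 81 = \left(\frac{1040}{33} - 28\right) + 81 = \frac{116}{33} + 81 = \frac{2789}{33}$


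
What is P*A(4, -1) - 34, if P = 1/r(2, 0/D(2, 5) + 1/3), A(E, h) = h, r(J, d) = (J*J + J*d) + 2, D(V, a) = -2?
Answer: -683/20 ≈ -34.150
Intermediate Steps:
r(J, d) = 2 + J² + J*d (r(J, d) = (J² + J*d) + 2 = 2 + J² + J*d)
P = 3/20 (P = 1/(2 + 2² + 2*(0/(-2) + 1/3)) = 1/(2 + 4 + 2*(0*(-½) + 1*(⅓))) = 1/(2 + 4 + 2*(0 + ⅓)) = 1/(2 + 4 + 2*(⅓)) = 1/(2 + 4 + ⅔) = 1/(20/3) = 3/20 ≈ 0.15000)
P*A(4, -1) - 34 = (3/20)*(-1) - 34 = -3/20 - 34 = -683/20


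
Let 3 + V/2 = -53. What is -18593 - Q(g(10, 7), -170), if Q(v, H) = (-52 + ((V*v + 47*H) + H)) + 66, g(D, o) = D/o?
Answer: -10287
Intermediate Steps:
V = -112 (V = -6 + 2*(-53) = -6 - 106 = -112)
Q(v, H) = 14 - 112*v + 48*H (Q(v, H) = (-52 + ((-112*v + 47*H) + H)) + 66 = (-52 + (-112*v + 48*H)) + 66 = (-52 - 112*v + 48*H) + 66 = 14 - 112*v + 48*H)
-18593 - Q(g(10, 7), -170) = -18593 - (14 - 1120/7 + 48*(-170)) = -18593 - (14 - 1120/7 - 8160) = -18593 - (14 - 112*10/7 - 8160) = -18593 - (14 - 160 - 8160) = -18593 - 1*(-8306) = -18593 + 8306 = -10287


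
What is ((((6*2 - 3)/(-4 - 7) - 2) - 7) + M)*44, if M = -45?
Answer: -2412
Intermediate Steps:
((((6*2 - 3)/(-4 - 7) - 2) - 7) + M)*44 = ((((6*2 - 3)/(-4 - 7) - 2) - 7) - 45)*44 = ((((12 - 3)/(-11) - 2) - 7) - 45)*44 = (((9*(-1/11) - 2) - 7) - 45)*44 = (((-9/11 - 2) - 7) - 45)*44 = ((-31/11 - 7) - 45)*44 = (-108/11 - 45)*44 = -603/11*44 = -2412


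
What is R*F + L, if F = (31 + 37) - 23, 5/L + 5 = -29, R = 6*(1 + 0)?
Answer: 9175/34 ≈ 269.85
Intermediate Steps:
R = 6 (R = 6*1 = 6)
L = -5/34 (L = 5/(-5 - 29) = 5/(-34) = 5*(-1/34) = -5/34 ≈ -0.14706)
F = 45 (F = 68 - 23 = 45)
R*F + L = 6*45 - 5/34 = 270 - 5/34 = 9175/34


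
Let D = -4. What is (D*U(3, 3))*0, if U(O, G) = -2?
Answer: 0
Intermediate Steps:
(D*U(3, 3))*0 = -4*(-2)*0 = 8*0 = 0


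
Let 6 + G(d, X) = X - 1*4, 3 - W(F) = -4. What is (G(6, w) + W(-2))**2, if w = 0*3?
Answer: 9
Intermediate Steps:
W(F) = 7 (W(F) = 3 - 1*(-4) = 3 + 4 = 7)
w = 0
G(d, X) = -10 + X (G(d, X) = -6 + (X - 1*4) = -6 + (X - 4) = -6 + (-4 + X) = -10 + X)
(G(6, w) + W(-2))**2 = ((-10 + 0) + 7)**2 = (-10 + 7)**2 = (-3)**2 = 9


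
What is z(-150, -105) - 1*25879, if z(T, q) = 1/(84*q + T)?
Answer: -232134631/8970 ≈ -25879.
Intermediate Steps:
z(T, q) = 1/(T + 84*q)
z(-150, -105) - 1*25879 = 1/(-150 + 84*(-105)) - 1*25879 = 1/(-150 - 8820) - 25879 = 1/(-8970) - 25879 = -1/8970 - 25879 = -232134631/8970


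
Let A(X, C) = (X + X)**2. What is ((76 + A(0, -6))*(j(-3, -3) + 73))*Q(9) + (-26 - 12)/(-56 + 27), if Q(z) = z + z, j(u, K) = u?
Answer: 2777078/29 ≈ 95761.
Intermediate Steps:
A(X, C) = 4*X**2 (A(X, C) = (2*X)**2 = 4*X**2)
Q(z) = 2*z
((76 + A(0, -6))*(j(-3, -3) + 73))*Q(9) + (-26 - 12)/(-56 + 27) = ((76 + 4*0**2)*(-3 + 73))*(2*9) + (-26 - 12)/(-56 + 27) = ((76 + 4*0)*70)*18 - 38/(-29) = ((76 + 0)*70)*18 - 38*(-1/29) = (76*70)*18 + 38/29 = 5320*18 + 38/29 = 95760 + 38/29 = 2777078/29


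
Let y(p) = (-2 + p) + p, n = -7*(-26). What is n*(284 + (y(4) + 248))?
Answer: 97916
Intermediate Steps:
n = 182
y(p) = -2 + 2*p
n*(284 + (y(4) + 248)) = 182*(284 + ((-2 + 2*4) + 248)) = 182*(284 + ((-2 + 8) + 248)) = 182*(284 + (6 + 248)) = 182*(284 + 254) = 182*538 = 97916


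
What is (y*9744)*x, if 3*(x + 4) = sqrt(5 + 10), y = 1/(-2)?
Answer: 19488 - 1624*sqrt(15) ≈ 13198.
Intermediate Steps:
y = -1/2 ≈ -0.50000
x = -4 + sqrt(15)/3 (x = -4 + sqrt(5 + 10)/3 = -4 + sqrt(15)/3 ≈ -2.7090)
(y*9744)*x = (-1/2*9744)*(-4 + sqrt(15)/3) = -4872*(-4 + sqrt(15)/3) = 19488 - 1624*sqrt(15)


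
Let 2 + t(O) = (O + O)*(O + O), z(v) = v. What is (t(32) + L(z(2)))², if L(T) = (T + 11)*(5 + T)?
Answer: 17514225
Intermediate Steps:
L(T) = (5 + T)*(11 + T) (L(T) = (11 + T)*(5 + T) = (5 + T)*(11 + T))
t(O) = -2 + 4*O² (t(O) = -2 + (O + O)*(O + O) = -2 + (2*O)*(2*O) = -2 + 4*O²)
(t(32) + L(z(2)))² = ((-2 + 4*32²) + (55 + 2² + 16*2))² = ((-2 + 4*1024) + (55 + 4 + 32))² = ((-2 + 4096) + 91)² = (4094 + 91)² = 4185² = 17514225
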